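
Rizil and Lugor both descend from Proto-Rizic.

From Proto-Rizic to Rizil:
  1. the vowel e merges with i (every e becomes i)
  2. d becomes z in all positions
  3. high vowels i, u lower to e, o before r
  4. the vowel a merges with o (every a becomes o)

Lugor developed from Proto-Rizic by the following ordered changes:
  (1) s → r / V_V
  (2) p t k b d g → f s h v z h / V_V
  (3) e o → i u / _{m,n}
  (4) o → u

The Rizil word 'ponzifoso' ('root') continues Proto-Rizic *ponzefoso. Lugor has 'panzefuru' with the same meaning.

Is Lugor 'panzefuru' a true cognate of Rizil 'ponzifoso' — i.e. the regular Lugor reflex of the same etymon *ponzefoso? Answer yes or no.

no

Derive the expected Lugor reflex of *ponzefoso:
Lugor: *ponzefoso > ponzeforo > punzeforo > punzefuru  (by rhotacism, pre-nasal raising, vowel merger)
The regular Lugor reflex would be 'punzefuru', but the attested form is 'panzefuru'. The correspondence is irregular, so they are not cognates (the Lugor form has a different source).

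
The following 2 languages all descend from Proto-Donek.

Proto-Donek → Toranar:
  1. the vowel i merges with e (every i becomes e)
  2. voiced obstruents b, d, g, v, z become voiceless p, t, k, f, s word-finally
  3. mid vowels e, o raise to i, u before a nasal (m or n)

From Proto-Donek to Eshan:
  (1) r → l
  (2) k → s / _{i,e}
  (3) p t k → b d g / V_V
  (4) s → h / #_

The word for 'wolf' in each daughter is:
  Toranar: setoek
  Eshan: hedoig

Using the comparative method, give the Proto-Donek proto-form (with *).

*setoig

Position 1: Toranar has s, Eshan has h. Taking the neighbouring segments as reconstructed: Toranar s can only go back to *s; Eshan h could go back to *k or *s or *h — the one source consistent with every daughter is *s.
Position 5: Toranar has e, Eshan has i. Eshan preserves i here (none of its changes turn any other segment into i), so the proto-segment is *i.
Position 6: Toranar has k, Eshan has g. Taking the neighbouring segments as reconstructed: Toranar k could go back to *k or *g; Eshan g can only go back to *g — the one source consistent with every daughter is *g.
Continuing position by position gives *setoig; check it forward:
Toranar: *setoig > setoeg > setoek  (by vowel merger, final devoicing)
Eshan: start from *setoig.
  rule 1: no change — setoig
  rule 2: no change — setoig
  rule 3 (intervocalic voicing): setoig → sedoig
  rule 4 (debuccalisation): sedoig → hedoig
  ⇒ Eshan hedoig
Only *setoig yields all of Toranar setoek, Eshan hedoig.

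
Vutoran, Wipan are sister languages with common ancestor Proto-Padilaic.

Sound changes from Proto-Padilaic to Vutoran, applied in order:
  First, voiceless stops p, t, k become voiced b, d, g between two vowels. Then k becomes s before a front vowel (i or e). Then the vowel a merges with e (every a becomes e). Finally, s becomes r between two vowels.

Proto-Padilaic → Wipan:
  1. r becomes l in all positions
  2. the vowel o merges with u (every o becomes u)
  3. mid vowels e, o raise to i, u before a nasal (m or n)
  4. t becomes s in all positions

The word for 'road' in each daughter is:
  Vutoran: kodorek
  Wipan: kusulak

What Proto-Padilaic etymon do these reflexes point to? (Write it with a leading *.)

*kotorak

Position 5: Vutoran has r, Wipan has l. Taking the neighbouring segments as reconstructed: Vutoran r could go back to *s or *r; Wipan l could go back to *l or *r — the one source consistent with every daughter is *r.
Position 4: Vutoran has o, Wipan has u. Vutoran preserves o here (none of its changes turn any other segment into o), so the proto-segment is *o.
This points to *kotorak. Verify forward in each daughter:
Vutoran: *kotorak
  kotorak → kodorak   [intervocalic voicing]
  kodorak (rule 2 does not apply)
  kodorak → kodorek   [vowel merger]
  kodorek (rule 4 does not apply)
  giving Vutoran kodorek.
Wipan: *kotorak > kotolak > kutulak > kusulak  (by unconditioned shift, vowel merger, unconditioned shift)
*kotorak is the unique common source.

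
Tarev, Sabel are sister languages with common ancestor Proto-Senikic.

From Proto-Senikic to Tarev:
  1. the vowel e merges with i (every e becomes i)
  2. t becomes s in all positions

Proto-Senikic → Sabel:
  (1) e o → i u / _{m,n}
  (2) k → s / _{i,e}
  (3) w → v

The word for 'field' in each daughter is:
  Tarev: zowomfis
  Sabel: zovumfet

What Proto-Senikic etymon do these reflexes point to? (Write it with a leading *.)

Position 7: Tarev has i, Sabel has e. Sabel preserves e here (none of its changes turn any other segment into e), so the proto-segment is *e.
Position 4: Tarev has o, Sabel has u. Tarev preserves o here (none of its changes turn any other segment into o), so the proto-segment is *o.
Position 3: Tarev has w, Sabel has v. Tarev preserves w here (none of its changes turn any other segment into w), so the proto-segment is *w.
Continuing position by position gives *zowomfet; check it forward:
Tarev: *zowomfet
  zowomfet → zowomfit   [vowel merger]
  zowomfit → zowomfis   [unconditioned shift]
  giving Tarev zowomfis.
Sabel: *zowomfet
  zowomfet → zowumfet   [pre-nasal raising]
  zowumfet (rule 2 does not apply)
  zowumfet → zovumfet   [unconditioned shift]
  giving Sabel zovumfet.
No other proto-form is consistent with every reflex, so the reconstruction is *zowomfet.

*zowomfet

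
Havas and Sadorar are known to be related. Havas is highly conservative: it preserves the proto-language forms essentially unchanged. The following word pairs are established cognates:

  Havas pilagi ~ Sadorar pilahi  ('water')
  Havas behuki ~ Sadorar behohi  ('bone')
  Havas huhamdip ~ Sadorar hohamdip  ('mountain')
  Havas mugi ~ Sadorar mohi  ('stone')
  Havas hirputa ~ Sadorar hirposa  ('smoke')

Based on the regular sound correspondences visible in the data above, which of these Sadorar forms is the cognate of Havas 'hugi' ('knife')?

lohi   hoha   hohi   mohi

hohi

behuki ~ behohi, huhamdip ~ hohamdip — Havas u corresponds to Sadorar o after a consonant, before a consonant other than r, m, n, p, b, f, v.
pilagi ~ pilahi, mugi ~ mohi — Havas g corresponds to Sadorar h between vowels (before a front vowel).
Applying these to Havas 'hugi':
  hugi → hogi   (u→o after a consonant, before a consonant other than r, m, n, p, b, f, v)
  hogi → hohi   (g→h between vowels (before a front vowel))
So the Sadorar cognate is 'hohi'.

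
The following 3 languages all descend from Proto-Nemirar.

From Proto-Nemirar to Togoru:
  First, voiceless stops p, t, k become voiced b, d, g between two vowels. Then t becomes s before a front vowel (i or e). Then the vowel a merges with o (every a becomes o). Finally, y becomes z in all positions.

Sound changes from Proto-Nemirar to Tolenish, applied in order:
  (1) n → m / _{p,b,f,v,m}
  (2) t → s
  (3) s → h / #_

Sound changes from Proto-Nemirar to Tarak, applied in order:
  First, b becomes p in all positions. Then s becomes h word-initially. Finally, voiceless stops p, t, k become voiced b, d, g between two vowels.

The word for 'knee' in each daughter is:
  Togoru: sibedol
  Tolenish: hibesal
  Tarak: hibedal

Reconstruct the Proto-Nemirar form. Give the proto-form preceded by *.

Position 1: Togoru has s, Tolenish has h, Tarak has h. Taking the neighbouring segments as reconstructed: Togoru s could go back to *t or *s; Tolenish h could go back to *t or *s or *h; Tarak h could go back to *s or *h — the one source consistent with every daughter is *s.
Position 5: Togoru has d, Tolenish has s, Tarak has d. Taking the neighbouring segments as reconstructed: Togoru d could go back to *t or *d; Tolenish s could go back to *t or *s; Tarak d could go back to *t or *d — the one source consistent with every daughter is *t.
Continuing position by position gives *sibetal; check it forward:
Togoru: start from *sibetal.
  rule 1 (intervocalic voicing): sibetal → sibedal
  rule 2: no change — sibedal
  rule 3 (vowel merger): sibedal → sibedol
  rule 4: no change — sibedol
  ⇒ Togoru sibedol
Tolenish: *sibetal > sibesal > hibesal  (by unconditioned shift, debuccalisation)
Tarak: *sibetal > sipetal > hipetal > hibedal  (by unconditioned shift, debuccalisation, intervocalic voicing)
*sibetal is the unique common source.

*sibetal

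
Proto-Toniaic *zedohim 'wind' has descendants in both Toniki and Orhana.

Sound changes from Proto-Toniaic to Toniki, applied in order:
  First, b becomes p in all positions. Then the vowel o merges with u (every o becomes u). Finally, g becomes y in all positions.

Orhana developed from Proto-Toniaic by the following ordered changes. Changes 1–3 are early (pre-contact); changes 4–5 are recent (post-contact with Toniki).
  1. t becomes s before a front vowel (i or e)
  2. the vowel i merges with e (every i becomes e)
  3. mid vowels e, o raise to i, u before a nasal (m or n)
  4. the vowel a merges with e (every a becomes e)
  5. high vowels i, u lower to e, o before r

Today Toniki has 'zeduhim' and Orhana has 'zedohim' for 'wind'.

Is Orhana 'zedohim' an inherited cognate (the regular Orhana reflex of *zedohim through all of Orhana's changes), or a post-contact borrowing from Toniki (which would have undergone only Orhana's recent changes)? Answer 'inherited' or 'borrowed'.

If inherited, *zedohim would pass through all of Orhana's changes:
Orhana: *zedohim
  zedohim (rule 1 does not apply)
  zedohim → zedohem   [vowel merger]
  zedohem → zedohim   [pre-nasal raising]
  zedohim (rule 4 does not apply)
  zedohim (rule 5 does not apply)
  giving Orhana zedohim.
If borrowed from Toniki 'zeduhim' after the early changes, it would undergo only the recent ones:
  rule 4 (vowel merger): no change (zeduhim)
  rule 5 (pre-rhotic lowering): no change (zeduhim)
  ⇒ as a loan: zeduhim
Orhana 'zedohim' matches the inherited outcome exactly, so it is an inherited cognate, not a loan.

inherited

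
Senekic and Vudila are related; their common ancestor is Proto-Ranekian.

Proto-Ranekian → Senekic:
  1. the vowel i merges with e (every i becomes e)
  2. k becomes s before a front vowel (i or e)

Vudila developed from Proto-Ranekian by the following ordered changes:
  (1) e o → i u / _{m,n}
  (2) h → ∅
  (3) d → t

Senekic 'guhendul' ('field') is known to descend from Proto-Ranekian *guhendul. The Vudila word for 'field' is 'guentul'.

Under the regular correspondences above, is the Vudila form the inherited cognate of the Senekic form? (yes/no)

Derive the expected Vudila reflex of *guhendul:
Vudila: start from *guhendul.
  rule 1 (pre-nasal raising): guhendul → guhindul
  rule 2 (h-loss): guhindul → guindul
  rule 3 (unconditioned shift): guindul → guintul
  ⇒ Vudila guintul
The regular Vudila reflex would be 'guintul', but the attested form is 'guentul'. The correspondence is irregular, so they are not cognates (the Vudila form has a different source).

no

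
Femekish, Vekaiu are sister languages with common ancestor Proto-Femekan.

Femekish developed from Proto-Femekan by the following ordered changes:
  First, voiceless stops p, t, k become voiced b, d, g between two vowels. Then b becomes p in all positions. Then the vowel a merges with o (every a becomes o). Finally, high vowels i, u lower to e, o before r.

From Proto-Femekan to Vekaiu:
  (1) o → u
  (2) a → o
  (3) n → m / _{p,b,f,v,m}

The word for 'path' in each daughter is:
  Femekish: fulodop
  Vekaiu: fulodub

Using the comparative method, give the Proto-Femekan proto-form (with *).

*fuladob

Position 7: Femekish has p, Vekaiu has b. Vekaiu preserves b here (none of its changes turn any other segment into b), so the proto-segment is *b.
Position 4: Femekish has o, Vekaiu has o. In Vekaiu, o can only continue *a, so the proto-segment is *a.
Continuing position by position gives *fuladob; check it forward:
Femekish: *fuladob
  fuladob (rule 1 does not apply)
  fuladob → fuladop   [unconditioned shift]
  fuladop → fulodop   [vowel merger]
  fulodop (rule 4 does not apply)
  giving Femekish fulodop.
Vekaiu: start from *fuladob.
  rule 1 (vowel merger): fuladob → fuladub
  rule 2 (vowel merger): fuladub → fulodub
  rule 3: no change — fulodub
  ⇒ Vekaiu fulodub
*fuladob is the unique common source.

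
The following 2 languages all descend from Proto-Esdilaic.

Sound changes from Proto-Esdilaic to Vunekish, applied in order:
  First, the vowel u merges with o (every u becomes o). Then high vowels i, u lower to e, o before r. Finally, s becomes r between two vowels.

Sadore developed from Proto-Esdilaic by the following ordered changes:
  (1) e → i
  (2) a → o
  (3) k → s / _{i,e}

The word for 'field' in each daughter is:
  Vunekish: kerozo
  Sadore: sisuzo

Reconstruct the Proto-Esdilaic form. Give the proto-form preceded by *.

*kesuzo

Position 4: Vunekish has o, Sadore has u. Sadore preserves u here (none of its changes turn any other segment into u), so the proto-segment is *u.
Position 3: Vunekish has r, Sadore has s. Taking the neighbouring segments as reconstructed: Vunekish r could go back to *s or *r; Sadore s can only go back to *s — the one source consistent with every daughter is *s.
Continuing position by position gives *kesuzo; check it forward:
Vunekish: start from *kesuzo.
  rule 1 (vowel merger): kesuzo → kesozo
  rule 2: no change — kesozo
  rule 3 (rhotacism): kesozo → kerozo
  ⇒ Vunekish kerozo
Sadore: *kesuzo
  kesuzo → kisuzo   [vowel merger]
  kisuzo (rule 2 does not apply)
  kisuzo → sisuzo   [palatalisation]
  giving Sadore sisuzo.
No other proto-form is consistent with every reflex, so the reconstruction is *kesuzo.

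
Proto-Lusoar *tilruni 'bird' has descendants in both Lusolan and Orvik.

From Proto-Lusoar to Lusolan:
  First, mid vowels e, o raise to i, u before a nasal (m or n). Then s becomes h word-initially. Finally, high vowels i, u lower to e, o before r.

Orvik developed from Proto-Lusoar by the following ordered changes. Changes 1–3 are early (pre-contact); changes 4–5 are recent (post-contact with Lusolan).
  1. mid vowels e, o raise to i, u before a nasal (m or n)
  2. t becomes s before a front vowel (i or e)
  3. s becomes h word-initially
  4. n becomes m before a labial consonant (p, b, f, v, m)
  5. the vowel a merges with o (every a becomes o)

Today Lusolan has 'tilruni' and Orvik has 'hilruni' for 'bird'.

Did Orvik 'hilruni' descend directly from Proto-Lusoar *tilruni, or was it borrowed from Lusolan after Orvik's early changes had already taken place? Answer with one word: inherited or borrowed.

inherited

If inherited, *tilruni would pass through all of Orvik's changes:
Orvik: *tilruni > silruni > hilruni  (by palatalisation, debuccalisation)
If borrowed from Lusolan 'tilruni' after the early changes, it would undergo only the recent ones:
  rule 4 (nasal place assimilation): no change (tilruni)
  rule 5 (vowel merger): no change (tilruni)
  ⇒ as a loan: tilruni
Orvik 'hilruni' matches the inherited outcome exactly, so it is an inherited cognate, not a loan.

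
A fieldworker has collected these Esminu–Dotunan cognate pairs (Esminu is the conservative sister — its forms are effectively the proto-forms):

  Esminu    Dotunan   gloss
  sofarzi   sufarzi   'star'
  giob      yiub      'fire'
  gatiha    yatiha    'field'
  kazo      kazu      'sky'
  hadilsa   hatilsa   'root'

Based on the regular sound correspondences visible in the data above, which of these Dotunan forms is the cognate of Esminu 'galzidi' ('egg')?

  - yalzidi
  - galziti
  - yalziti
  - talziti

gatiha ~ yatiha — Esminu g corresponds to Dotunan y word-initially before a back vowel.
hadilsa ~ hatilsa — Esminu d corresponds to Dotunan t between vowels (before a front vowel).
Applying these to Esminu 'galzidi':
  galzidi → yalzidi   (g→y word-initially before a back vowel)
  yalzidi → yalziti   (d→t between vowels (before a front vowel))
So the Dotunan cognate is 'yalziti'.

yalziti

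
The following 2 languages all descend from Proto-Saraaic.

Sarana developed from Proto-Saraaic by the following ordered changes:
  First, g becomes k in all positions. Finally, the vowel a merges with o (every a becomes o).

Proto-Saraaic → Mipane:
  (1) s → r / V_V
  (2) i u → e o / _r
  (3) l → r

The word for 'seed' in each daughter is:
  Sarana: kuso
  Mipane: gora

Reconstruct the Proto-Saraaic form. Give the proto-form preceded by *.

Position 1: Sarana has k, Mipane has g. Mipane preserves g here (none of its changes turn any other segment into g), so the proto-segment is *g.
Position 4: Sarana has o, Mipane has a. Mipane preserves a here (none of its changes turn any other segment into a), so the proto-segment is *a.
Position 2: Sarana has u, Mipane has o. Sarana preserves u here (none of its changes turn any other segment into u), so the proto-segment is *u.
This points to *gusa. Verify forward in each daughter:
Sarana: *gusa
  gusa → kusa   [unconditioned shift]
  kusa → kuso   [vowel merger]
  giving Sarana kuso.
Mipane: *gusa > gura > gora  (by rhotacism, pre-rhotic lowering)
Only *gusa yields all of Sarana kuso, Mipane gora.

*gusa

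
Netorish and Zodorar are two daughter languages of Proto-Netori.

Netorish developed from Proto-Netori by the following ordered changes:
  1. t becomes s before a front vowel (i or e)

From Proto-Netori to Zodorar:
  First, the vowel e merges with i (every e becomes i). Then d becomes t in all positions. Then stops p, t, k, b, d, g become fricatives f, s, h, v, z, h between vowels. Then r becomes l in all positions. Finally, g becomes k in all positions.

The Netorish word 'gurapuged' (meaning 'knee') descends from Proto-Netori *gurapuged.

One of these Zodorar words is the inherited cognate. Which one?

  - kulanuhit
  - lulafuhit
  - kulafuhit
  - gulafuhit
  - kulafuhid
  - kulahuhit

Zodorar: *gurapuged > gurapugid > gurapugit > gurafuhit > gulafuhit > kulafuhit  (by vowel merger, unconditioned shift, intervocalic lenition, unconditioned shift, unconditioned shift)

kulafuhit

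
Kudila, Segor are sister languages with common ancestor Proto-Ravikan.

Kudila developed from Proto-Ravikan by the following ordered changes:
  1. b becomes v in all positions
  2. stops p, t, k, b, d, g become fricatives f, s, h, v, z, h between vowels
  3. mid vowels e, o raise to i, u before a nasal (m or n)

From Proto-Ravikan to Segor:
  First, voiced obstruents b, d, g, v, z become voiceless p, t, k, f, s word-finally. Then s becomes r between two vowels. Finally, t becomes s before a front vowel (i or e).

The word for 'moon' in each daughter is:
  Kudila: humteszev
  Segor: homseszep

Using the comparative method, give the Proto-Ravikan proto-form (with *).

*homteszeb

Position 4: Kudila has t, Segor has s. Kudila preserves t here (none of its changes turn any other segment into t), so the proto-segment is *t.
Position 2: Kudila has u, Segor has o. Segor preserves o here (none of its changes turn any other segment into o), so the proto-segment is *o.
This points to *homteszeb. Verify forward in each daughter:
Kudila: *homteszeb > homteszev > humteszev  (by unconditioned shift, pre-nasal raising)
Segor: *homteszeb > homteszep > homseszep  (by final devoicing, palatalisation)
Only *homteszeb yields all of Kudila humteszev, Segor homseszep.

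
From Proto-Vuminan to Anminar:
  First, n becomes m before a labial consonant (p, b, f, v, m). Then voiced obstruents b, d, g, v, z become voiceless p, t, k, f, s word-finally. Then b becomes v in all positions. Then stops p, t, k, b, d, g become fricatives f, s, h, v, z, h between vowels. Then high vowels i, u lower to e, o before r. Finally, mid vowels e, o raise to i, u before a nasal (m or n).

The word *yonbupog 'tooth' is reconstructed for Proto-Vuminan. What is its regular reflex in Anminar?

Anminar: *yonbupog
  yonbupog → yombupog   [nasal place assimilation]
  yombupog → yombupok   [final devoicing]
  yombupok → yomvupok   [unconditioned shift]
  yomvupok → yomvufok   [intervocalic lenition]
  yomvufok (rule 5 does not apply)
  yomvufok → yumvufok   [pre-nasal raising]
  giving Anminar yumvufok.

yumvufok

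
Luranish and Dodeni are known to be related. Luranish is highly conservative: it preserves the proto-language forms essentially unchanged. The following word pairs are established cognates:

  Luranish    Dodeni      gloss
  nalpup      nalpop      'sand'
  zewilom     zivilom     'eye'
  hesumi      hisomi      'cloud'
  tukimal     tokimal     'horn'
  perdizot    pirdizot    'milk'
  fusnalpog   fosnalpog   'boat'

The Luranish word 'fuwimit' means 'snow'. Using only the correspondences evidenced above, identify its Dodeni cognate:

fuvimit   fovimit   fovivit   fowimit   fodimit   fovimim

tukimal ~ tokimal, fusnalpog ~ fosnalpog — Luranish u corresponds to Dodeni o after a consonant, before a consonant other than r, m, n, p, b, f, v.
zewilom ~ zivilom — Luranish w corresponds to Dodeni v between vowels (before a front vowel).
Applying these to Luranish 'fuwimit':
  fuwimit → fowimit   (u→o after a consonant, before a consonant other than r, m, n, p, b, f, v)
  fowimit → fovimit   (w→v between vowels (before a front vowel))
So the Dodeni cognate is 'fovimit'.

fovimit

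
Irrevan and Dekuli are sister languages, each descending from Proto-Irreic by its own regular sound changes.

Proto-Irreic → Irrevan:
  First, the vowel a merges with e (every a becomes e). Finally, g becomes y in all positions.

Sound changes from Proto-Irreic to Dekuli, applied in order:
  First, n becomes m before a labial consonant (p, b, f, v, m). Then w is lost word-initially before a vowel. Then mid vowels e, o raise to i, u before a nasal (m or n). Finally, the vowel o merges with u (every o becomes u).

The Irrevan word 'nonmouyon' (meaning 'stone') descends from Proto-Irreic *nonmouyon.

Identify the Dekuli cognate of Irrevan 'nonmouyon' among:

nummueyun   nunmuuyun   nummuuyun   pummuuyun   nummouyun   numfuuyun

Dekuli: start from *nonmouyon.
  rule 1 (nasal place assimilation): nonmouyon → nommouyon
  rule 2: no change — nommouyon
  rule 3 (pre-nasal raising): nommouyon → nummouyun
  rule 4 (vowel merger): nummouyun → nummuuyun
  ⇒ Dekuli nummuuyun
Only 'nummuuyun' matches the regular Dekuli development of *nonmouyon.

nummuuyun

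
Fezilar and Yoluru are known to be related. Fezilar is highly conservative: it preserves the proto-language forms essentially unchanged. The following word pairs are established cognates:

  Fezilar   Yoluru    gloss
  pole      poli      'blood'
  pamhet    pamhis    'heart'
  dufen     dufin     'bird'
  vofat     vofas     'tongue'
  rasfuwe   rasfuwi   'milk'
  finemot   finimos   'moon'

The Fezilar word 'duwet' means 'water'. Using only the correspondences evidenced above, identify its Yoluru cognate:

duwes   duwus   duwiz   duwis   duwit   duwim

duwis

pamhet ~ pamhis — Fezilar e corresponds to Yoluru i after a consonant, before a consonant other than r, m, n, p, b, f, v.
pamhet ~ pamhis, vofat ~ vofas — Fezilar t corresponds to Yoluru s word-finally.
Applying these to Fezilar 'duwet':
  duwet → duwit   (e→i after a consonant, before a consonant other than r, m, n, p, b, f, v)
  duwit → duwis   (t→s word-finally)
So the Yoluru cognate is 'duwis'.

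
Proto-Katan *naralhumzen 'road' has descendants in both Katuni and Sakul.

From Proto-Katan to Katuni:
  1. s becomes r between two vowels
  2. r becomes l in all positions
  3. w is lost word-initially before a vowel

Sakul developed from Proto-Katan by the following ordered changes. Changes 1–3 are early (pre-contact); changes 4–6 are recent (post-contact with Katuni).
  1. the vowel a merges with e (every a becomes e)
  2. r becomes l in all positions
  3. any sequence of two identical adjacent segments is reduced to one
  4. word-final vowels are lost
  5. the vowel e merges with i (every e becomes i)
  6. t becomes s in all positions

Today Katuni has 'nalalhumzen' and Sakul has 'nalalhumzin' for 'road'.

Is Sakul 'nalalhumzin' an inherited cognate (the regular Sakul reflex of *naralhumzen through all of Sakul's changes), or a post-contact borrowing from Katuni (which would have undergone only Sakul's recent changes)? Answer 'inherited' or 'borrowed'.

If inherited, *naralhumzen would pass through all of Sakul's changes:
Sakul: *naralhumzen > nerelhumzen > nelelhumzen > nililhumzin  (by vowel merger, unconditioned shift, vowel merger)
If borrowed from Katuni 'nalalhumzen' after the early changes, it would undergo only the recent ones:
  rule 4 (apocope): no change (nalalhumzen)
  rule 5 (vowel merger): nalalhumzen → nalalhumzin
  rule 6 (unconditioned shift): no change (nalalhumzin)
  ⇒ as a loan: nalalhumzin
Sakul 'nalalhumzin' matches the loan outcome 'nalalhumzin', not the inherited 'nililhumzin' — it skipped the early Sakul changes, so it was borrowed from Katuni.

borrowed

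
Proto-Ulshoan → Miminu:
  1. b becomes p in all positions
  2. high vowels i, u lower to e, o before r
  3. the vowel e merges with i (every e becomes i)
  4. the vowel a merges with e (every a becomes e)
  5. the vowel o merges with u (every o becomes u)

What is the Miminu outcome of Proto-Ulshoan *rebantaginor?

Miminu: *rebantaginor > repantaginor > ripantaginor > ripenteginor > ripenteginur  (by unconditioned shift, vowel merger, vowel merger, vowel merger)

ripenteginur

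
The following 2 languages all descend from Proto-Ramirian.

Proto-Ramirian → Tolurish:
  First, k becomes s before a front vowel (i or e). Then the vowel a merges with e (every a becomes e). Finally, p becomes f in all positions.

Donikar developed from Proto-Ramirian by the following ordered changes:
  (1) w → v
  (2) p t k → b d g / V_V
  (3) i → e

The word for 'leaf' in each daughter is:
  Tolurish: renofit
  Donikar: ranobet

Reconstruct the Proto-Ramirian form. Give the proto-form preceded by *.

Position 2: Tolurish has e, Donikar has a. Donikar preserves a here (none of its changes turn any other segment into a), so the proto-segment is *a.
Position 5: Tolurish has f, Donikar has b. Taking the neighbouring segments as reconstructed: Tolurish f could go back to *p or *f; Donikar b could go back to *p or *b — the one source consistent with every daughter is *p.
Position 6: Tolurish has i, Donikar has e. Tolurish preserves i here (none of its changes turn any other segment into i), so the proto-segment is *i.
This points to *ranopit. Verify forward in each daughter:
Tolurish: *ranopit > renopit > renofit  (by vowel merger, unconditioned shift)
Donikar: *ranopit > ranobit > ranobet  (by intervocalic voicing, vowel merger)
No other proto-form is consistent with every reflex, so the reconstruction is *ranopit.

*ranopit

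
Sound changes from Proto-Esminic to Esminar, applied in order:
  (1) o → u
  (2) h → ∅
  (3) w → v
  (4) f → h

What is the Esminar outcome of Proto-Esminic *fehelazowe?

Esminar: start from *fehelazowe.
  rule 1 (vowel merger): fehelazowe → fehelazuwe
  rule 2 (h-loss): fehelazuwe → feelazuwe
  rule 3 (unconditioned shift): feelazuwe → feelazuve
  rule 4 (unconditioned shift): feelazuve → heelazuve
  ⇒ Esminar heelazuve

heelazuve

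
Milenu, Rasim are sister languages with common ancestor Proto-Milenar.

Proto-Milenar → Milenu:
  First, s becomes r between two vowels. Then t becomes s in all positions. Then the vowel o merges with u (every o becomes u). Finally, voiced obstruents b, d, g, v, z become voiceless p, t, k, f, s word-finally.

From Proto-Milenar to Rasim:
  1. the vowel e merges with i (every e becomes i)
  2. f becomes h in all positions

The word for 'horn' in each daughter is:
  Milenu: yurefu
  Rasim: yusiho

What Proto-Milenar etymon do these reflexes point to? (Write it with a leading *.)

*yusefo

Position 6: Milenu has u, Rasim has o. Rasim preserves o here (none of its changes turn any other segment into o), so the proto-segment is *o.
Position 3: Milenu has r, Rasim has s. Rasim preserves s here (none of its changes turn any other segment into s), so the proto-segment is *s.
Position 4: Milenu has e, Rasim has i. Milenu preserves e here (none of its changes turn any other segment into e), so the proto-segment is *e.
This points to *yusefo. Verify forward in each daughter:
Milenu: *yusefo > yurefo > yurefu  (by rhotacism, vowel merger)
Rasim: *yusefo > yusifo > yusiho  (by vowel merger, unconditioned shift)
No other proto-form is consistent with every reflex, so the reconstruction is *yusefo.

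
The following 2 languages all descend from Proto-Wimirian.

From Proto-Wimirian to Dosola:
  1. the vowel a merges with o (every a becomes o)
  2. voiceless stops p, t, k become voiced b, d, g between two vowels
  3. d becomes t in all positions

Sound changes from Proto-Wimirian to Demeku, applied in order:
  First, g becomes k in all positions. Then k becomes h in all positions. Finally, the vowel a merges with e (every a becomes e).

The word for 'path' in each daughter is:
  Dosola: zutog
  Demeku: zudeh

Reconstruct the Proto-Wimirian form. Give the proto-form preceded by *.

*zudag

Position 4: Dosola has o, Demeku has e. Taking the neighbouring segments as reconstructed: Dosola o could go back to *a or *o; Demeku e could go back to *a or *e — the one source consistent with every daughter is *a.
Position 5: Dosola has g, Demeku has h. Taking the neighbouring segments as reconstructed: Dosola g can only go back to *g; Demeku h could go back to *k or *g or *h — the one source consistent with every daughter is *g.
This points to *zudag. Verify forward in each daughter:
Dosola: *zudag > zudog > zutog  (by vowel merger, unconditioned shift)
Demeku: *zudag
  zudag → zudak   [unconditioned shift]
  zudak → zudah   [unconditioned shift]
  zudah → zudeh   [vowel merger]
  giving Demeku zudeh.
Only *zudag yields all of Dosola zutog, Demeku zudeh.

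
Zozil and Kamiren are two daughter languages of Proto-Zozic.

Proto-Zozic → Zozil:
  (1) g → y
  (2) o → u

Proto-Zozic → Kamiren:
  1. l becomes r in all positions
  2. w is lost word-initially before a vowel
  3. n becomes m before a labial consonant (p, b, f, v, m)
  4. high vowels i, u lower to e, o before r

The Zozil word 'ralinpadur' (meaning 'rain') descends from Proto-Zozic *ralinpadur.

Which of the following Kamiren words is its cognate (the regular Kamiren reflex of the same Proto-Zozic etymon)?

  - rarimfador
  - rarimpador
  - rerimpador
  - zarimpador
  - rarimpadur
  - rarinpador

Kamiren: *ralinpadur > rarinpadur > rarimpadur > rarimpador  (by unconditioned shift, nasal place assimilation, pre-rhotic lowering)
Only 'rarimpador' matches the regular Kamiren development of *ralinpadur.

rarimpador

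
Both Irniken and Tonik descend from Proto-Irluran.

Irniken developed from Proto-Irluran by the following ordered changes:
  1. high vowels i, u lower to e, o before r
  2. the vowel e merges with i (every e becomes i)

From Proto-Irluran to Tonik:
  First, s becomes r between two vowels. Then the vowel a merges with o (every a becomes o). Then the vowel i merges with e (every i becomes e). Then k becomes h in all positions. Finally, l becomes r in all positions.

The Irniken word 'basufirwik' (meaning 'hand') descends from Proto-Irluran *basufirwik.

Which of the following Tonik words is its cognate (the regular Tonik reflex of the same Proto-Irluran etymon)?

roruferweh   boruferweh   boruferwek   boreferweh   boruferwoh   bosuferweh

Tonik: *basufirwik > barufirwik > borufirwik > boruferwek > boruferweh  (by rhotacism, vowel merger, vowel merger, unconditioned shift)
The other candidates each miss or misapply at least one Tonik change.

boruferweh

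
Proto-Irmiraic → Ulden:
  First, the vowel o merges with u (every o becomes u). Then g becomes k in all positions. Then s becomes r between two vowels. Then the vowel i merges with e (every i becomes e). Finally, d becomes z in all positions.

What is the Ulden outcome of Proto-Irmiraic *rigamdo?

Ulden: *rigamdo
  rigamdo → rigamdu   [vowel merger]
  rigamdu → rikamdu   [unconditioned shift]
  rikamdu (rule 3 does not apply)
  rikamdu → rekamdu   [vowel merger]
  rekamdu → rekamzu   [unconditioned shift]
  giving Ulden rekamzu.

rekamzu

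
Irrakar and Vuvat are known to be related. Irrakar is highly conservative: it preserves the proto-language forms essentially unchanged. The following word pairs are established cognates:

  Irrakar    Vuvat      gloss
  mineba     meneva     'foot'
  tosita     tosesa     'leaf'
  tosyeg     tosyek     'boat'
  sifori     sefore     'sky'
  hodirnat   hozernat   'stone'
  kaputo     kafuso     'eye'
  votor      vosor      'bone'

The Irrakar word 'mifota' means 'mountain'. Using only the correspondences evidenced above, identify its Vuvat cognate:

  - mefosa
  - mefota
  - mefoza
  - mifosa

mefosa

sifori ~ sefore — Irrakar i corresponds to Vuvat e after a consonant, before a labial obstruent.
tosita ~ tosesa — Irrakar t corresponds to Vuvat s between vowels (before a back vowel).
Applying these to Irrakar 'mifota':
  mifota → mefota   (i→e after a consonant, before a labial obstruent)
  mefota → mefosa   (t→s between vowels (before a back vowel))
So the Vuvat cognate is 'mefosa'.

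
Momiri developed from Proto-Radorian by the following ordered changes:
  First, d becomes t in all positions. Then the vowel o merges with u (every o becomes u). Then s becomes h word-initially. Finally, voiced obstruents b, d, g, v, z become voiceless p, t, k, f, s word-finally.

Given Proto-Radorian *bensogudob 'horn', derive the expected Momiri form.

Momiri: *bensogudob > bensogutob > bensugutub > bensugutup  (by unconditioned shift, vowel merger, final devoicing)

bensugutup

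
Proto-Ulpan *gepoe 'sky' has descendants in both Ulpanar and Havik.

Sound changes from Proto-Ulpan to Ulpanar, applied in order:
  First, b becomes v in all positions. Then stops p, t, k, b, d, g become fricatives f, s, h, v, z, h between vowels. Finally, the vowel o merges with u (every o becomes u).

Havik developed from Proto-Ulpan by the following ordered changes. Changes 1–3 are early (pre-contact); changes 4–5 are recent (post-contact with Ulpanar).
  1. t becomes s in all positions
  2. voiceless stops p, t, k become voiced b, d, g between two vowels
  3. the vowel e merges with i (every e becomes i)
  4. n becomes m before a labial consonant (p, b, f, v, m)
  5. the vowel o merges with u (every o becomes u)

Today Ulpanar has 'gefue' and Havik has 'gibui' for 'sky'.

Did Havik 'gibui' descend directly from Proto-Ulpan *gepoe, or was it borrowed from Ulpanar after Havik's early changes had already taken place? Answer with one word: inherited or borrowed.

inherited

If inherited, *gepoe would pass through all of Havik's changes:
Havik: *gepoe > geboe > giboi > gibui  (by intervocalic voicing, vowel merger, vowel merger)
If borrowed from Ulpanar 'gefue' after the early changes, it would undergo only the recent ones:
  rule 4 (nasal place assimilation): no change (gefue)
  rule 5 (vowel merger): no change (gefue)
  ⇒ as a loan: gefue
Havik 'gibui' matches the inherited outcome exactly, so it is an inherited cognate, not a loan.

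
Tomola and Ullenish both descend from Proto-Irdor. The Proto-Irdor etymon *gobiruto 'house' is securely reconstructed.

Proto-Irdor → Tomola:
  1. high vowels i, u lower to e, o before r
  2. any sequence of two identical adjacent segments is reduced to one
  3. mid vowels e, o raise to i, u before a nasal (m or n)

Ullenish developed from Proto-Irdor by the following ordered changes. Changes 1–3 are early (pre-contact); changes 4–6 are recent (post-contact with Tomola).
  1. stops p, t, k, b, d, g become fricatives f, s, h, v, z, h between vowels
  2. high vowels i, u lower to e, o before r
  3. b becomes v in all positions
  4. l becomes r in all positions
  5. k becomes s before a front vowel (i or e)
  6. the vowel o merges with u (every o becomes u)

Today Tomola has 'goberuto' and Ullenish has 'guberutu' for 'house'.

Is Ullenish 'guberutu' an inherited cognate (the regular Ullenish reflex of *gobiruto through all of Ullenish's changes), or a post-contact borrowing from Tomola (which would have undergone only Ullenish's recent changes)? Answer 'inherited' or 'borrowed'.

If inherited, *gobiruto would pass through all of Ullenish's changes:
Ullenish: *gobiruto > goviruso > goveruso > guverusu  (by intervocalic lenition, pre-rhotic lowering, vowel merger)
If borrowed from Tomola 'goberuto' after the early changes, it would undergo only the recent ones:
  rule 4 (unconditioned shift): no change (goberuto)
  rule 5 (palatalisation): no change (goberuto)
  rule 6 (vowel merger): goberuto → guberutu
  ⇒ as a loan: guberutu
Ullenish 'guberutu' matches the loan outcome 'guberutu', not the inherited 'guverusu' — it skipped the early Ullenish changes, so it was borrowed from Tomola.

borrowed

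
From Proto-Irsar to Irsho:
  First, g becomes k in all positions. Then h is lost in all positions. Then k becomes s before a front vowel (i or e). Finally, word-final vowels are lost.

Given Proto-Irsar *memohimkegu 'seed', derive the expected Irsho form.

memoimsek

Irsho: *memohimkegu > memohimkeku > memoimkeku > memoimseku > memoimsek  (by unconditioned shift, h-loss, palatalisation, apocope)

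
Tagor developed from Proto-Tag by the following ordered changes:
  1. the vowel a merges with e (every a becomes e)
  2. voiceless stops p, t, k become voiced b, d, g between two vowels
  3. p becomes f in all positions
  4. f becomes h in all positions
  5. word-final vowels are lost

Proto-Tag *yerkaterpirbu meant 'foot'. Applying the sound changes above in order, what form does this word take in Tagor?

yerkederhirb

Tagor: start from *yerkaterpirbu.
  rule 1 (vowel merger): yerkaterpirbu → yerketerpirbu
  rule 2 (intervocalic voicing): yerketerpirbu → yerkederpirbu
  rule 3 (unconditioned shift): yerkederpirbu → yerkederfirbu
  rule 4 (unconditioned shift): yerkederfirbu → yerkederhirbu
  rule 5 (apocope): yerkederhirbu → yerkederhirb
  ⇒ Tagor yerkederhirb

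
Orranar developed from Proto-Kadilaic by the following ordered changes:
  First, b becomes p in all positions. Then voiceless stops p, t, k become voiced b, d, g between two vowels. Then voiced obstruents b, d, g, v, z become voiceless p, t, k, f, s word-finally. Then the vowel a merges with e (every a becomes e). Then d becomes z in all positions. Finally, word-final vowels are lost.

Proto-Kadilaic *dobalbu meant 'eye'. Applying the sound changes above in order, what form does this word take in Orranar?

Orranar: *dobalbu > dopalpu > dobalpu > dobelpu > zobelpu > zobelp  (by unconditioned shift, intervocalic voicing, vowel merger, unconditioned shift, apocope)

zobelp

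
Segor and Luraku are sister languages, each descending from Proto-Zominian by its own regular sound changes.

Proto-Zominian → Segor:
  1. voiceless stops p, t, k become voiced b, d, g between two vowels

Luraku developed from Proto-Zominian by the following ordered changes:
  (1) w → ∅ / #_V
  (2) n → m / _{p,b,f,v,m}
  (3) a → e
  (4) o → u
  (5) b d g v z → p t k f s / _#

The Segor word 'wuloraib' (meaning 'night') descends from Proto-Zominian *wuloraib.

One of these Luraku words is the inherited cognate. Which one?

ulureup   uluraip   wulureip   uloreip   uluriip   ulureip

Luraku: *wuloraib
  wuloraib → uloraib   [glide loss]
  uloraib (rule 2 does not apply)
  uloraib → uloreib   [vowel merger]
  uloreib → ulureib   [vowel merger]
  ulureib → ulureip   [final devoicing]
  giving Luraku ulureip.
Only 'ulureip' matches the regular Luraku development of *wuloraib.

ulureip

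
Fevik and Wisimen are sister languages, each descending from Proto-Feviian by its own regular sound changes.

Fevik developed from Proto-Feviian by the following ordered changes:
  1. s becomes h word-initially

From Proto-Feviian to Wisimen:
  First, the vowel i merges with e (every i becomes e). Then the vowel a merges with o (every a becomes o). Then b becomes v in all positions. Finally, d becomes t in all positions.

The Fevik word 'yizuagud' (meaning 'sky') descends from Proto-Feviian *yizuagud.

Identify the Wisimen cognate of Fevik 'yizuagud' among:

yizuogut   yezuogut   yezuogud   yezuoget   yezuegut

Wisimen: start from *yizuagud.
  rule 1 (vowel merger): yizuagud → yezuagud
  rule 2 (vowel merger): yezuagud → yezuogud
  rule 3: no change — yezuogud
  rule 4 (unconditioned shift): yezuogud → yezuogut
  ⇒ Wisimen yezuogut
The other candidates each miss or misapply at least one Wisimen change.

yezuogut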